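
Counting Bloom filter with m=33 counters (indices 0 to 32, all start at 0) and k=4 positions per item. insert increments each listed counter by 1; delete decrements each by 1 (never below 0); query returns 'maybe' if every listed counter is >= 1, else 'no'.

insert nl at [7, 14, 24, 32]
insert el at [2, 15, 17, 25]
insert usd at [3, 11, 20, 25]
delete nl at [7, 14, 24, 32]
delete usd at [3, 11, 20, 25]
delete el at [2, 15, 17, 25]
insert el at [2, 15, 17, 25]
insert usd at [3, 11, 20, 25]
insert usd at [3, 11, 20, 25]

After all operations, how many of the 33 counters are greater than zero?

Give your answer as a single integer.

Answer: 7

Derivation:
Step 1: insert nl at [7, 14, 24, 32] -> counters=[0,0,0,0,0,0,0,1,0,0,0,0,0,0,1,0,0,0,0,0,0,0,0,0,1,0,0,0,0,0,0,0,1]
Step 2: insert el at [2, 15, 17, 25] -> counters=[0,0,1,0,0,0,0,1,0,0,0,0,0,0,1,1,0,1,0,0,0,0,0,0,1,1,0,0,0,0,0,0,1]
Step 3: insert usd at [3, 11, 20, 25] -> counters=[0,0,1,1,0,0,0,1,0,0,0,1,0,0,1,1,0,1,0,0,1,0,0,0,1,2,0,0,0,0,0,0,1]
Step 4: delete nl at [7, 14, 24, 32] -> counters=[0,0,1,1,0,0,0,0,0,0,0,1,0,0,0,1,0,1,0,0,1,0,0,0,0,2,0,0,0,0,0,0,0]
Step 5: delete usd at [3, 11, 20, 25] -> counters=[0,0,1,0,0,0,0,0,0,0,0,0,0,0,0,1,0,1,0,0,0,0,0,0,0,1,0,0,0,0,0,0,0]
Step 6: delete el at [2, 15, 17, 25] -> counters=[0,0,0,0,0,0,0,0,0,0,0,0,0,0,0,0,0,0,0,0,0,0,0,0,0,0,0,0,0,0,0,0,0]
Step 7: insert el at [2, 15, 17, 25] -> counters=[0,0,1,0,0,0,0,0,0,0,0,0,0,0,0,1,0,1,0,0,0,0,0,0,0,1,0,0,0,0,0,0,0]
Step 8: insert usd at [3, 11, 20, 25] -> counters=[0,0,1,1,0,0,0,0,0,0,0,1,0,0,0,1,0,1,0,0,1,0,0,0,0,2,0,0,0,0,0,0,0]
Step 9: insert usd at [3, 11, 20, 25] -> counters=[0,0,1,2,0,0,0,0,0,0,0,2,0,0,0,1,0,1,0,0,2,0,0,0,0,3,0,0,0,0,0,0,0]
Final counters=[0,0,1,2,0,0,0,0,0,0,0,2,0,0,0,1,0,1,0,0,2,0,0,0,0,3,0,0,0,0,0,0,0] -> 7 nonzero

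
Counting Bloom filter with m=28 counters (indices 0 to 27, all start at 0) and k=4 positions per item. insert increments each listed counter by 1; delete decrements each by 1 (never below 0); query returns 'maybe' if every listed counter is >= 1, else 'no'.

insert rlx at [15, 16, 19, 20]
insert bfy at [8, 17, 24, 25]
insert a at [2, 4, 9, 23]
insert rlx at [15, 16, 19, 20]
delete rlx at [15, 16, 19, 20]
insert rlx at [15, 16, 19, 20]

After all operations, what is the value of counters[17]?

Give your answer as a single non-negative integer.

Answer: 1

Derivation:
Step 1: insert rlx at [15, 16, 19, 20] -> counters=[0,0,0,0,0,0,0,0,0,0,0,0,0,0,0,1,1,0,0,1,1,0,0,0,0,0,0,0]
Step 2: insert bfy at [8, 17, 24, 25] -> counters=[0,0,0,0,0,0,0,0,1,0,0,0,0,0,0,1,1,1,0,1,1,0,0,0,1,1,0,0]
Step 3: insert a at [2, 4, 9, 23] -> counters=[0,0,1,0,1,0,0,0,1,1,0,0,0,0,0,1,1,1,0,1,1,0,0,1,1,1,0,0]
Step 4: insert rlx at [15, 16, 19, 20] -> counters=[0,0,1,0,1,0,0,0,1,1,0,0,0,0,0,2,2,1,0,2,2,0,0,1,1,1,0,0]
Step 5: delete rlx at [15, 16, 19, 20] -> counters=[0,0,1,0,1,0,0,0,1,1,0,0,0,0,0,1,1,1,0,1,1,0,0,1,1,1,0,0]
Step 6: insert rlx at [15, 16, 19, 20] -> counters=[0,0,1,0,1,0,0,0,1,1,0,0,0,0,0,2,2,1,0,2,2,0,0,1,1,1,0,0]
Final counters=[0,0,1,0,1,0,0,0,1,1,0,0,0,0,0,2,2,1,0,2,2,0,0,1,1,1,0,0] -> counters[17]=1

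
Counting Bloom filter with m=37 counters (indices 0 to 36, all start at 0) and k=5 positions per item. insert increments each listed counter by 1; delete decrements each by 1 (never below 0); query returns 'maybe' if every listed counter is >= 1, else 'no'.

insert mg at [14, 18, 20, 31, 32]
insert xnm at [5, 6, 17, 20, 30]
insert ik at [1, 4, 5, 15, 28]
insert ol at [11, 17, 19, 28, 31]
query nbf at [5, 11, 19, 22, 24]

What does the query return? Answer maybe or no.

Answer: no

Derivation:
Step 1: insert mg at [14, 18, 20, 31, 32] -> counters=[0,0,0,0,0,0,0,0,0,0,0,0,0,0,1,0,0,0,1,0,1,0,0,0,0,0,0,0,0,0,0,1,1,0,0,0,0]
Step 2: insert xnm at [5, 6, 17, 20, 30] -> counters=[0,0,0,0,0,1,1,0,0,0,0,0,0,0,1,0,0,1,1,0,2,0,0,0,0,0,0,0,0,0,1,1,1,0,0,0,0]
Step 3: insert ik at [1, 4, 5, 15, 28] -> counters=[0,1,0,0,1,2,1,0,0,0,0,0,0,0,1,1,0,1,1,0,2,0,0,0,0,0,0,0,1,0,1,1,1,0,0,0,0]
Step 4: insert ol at [11, 17, 19, 28, 31] -> counters=[0,1,0,0,1,2,1,0,0,0,0,1,0,0,1,1,0,2,1,1,2,0,0,0,0,0,0,0,2,0,1,2,1,0,0,0,0]
Query nbf: check counters[5]=2 counters[11]=1 counters[19]=1 counters[22]=0 counters[24]=0 -> no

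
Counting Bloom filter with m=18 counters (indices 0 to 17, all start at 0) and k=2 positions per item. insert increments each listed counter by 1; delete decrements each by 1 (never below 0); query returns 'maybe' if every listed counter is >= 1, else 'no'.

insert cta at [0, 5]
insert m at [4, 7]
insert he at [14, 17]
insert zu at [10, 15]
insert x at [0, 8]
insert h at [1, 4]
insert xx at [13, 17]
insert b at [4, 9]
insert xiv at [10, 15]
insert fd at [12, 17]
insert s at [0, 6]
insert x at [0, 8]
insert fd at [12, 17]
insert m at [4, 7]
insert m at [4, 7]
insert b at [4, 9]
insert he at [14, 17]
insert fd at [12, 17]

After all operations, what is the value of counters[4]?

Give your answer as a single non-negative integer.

Answer: 6

Derivation:
Step 1: insert cta at [0, 5] -> counters=[1,0,0,0,0,1,0,0,0,0,0,0,0,0,0,0,0,0]
Step 2: insert m at [4, 7] -> counters=[1,0,0,0,1,1,0,1,0,0,0,0,0,0,0,0,0,0]
Step 3: insert he at [14, 17] -> counters=[1,0,0,0,1,1,0,1,0,0,0,0,0,0,1,0,0,1]
Step 4: insert zu at [10, 15] -> counters=[1,0,0,0,1,1,0,1,0,0,1,0,0,0,1,1,0,1]
Step 5: insert x at [0, 8] -> counters=[2,0,0,0,1,1,0,1,1,0,1,0,0,0,1,1,0,1]
Step 6: insert h at [1, 4] -> counters=[2,1,0,0,2,1,0,1,1,0,1,0,0,0,1,1,0,1]
Step 7: insert xx at [13, 17] -> counters=[2,1,0,0,2,1,0,1,1,0,1,0,0,1,1,1,0,2]
Step 8: insert b at [4, 9] -> counters=[2,1,0,0,3,1,0,1,1,1,1,0,0,1,1,1,0,2]
Step 9: insert xiv at [10, 15] -> counters=[2,1,0,0,3,1,0,1,1,1,2,0,0,1,1,2,0,2]
Step 10: insert fd at [12, 17] -> counters=[2,1,0,0,3,1,0,1,1,1,2,0,1,1,1,2,0,3]
Step 11: insert s at [0, 6] -> counters=[3,1,0,0,3,1,1,1,1,1,2,0,1,1,1,2,0,3]
Step 12: insert x at [0, 8] -> counters=[4,1,0,0,3,1,1,1,2,1,2,0,1,1,1,2,0,3]
Step 13: insert fd at [12, 17] -> counters=[4,1,0,0,3,1,1,1,2,1,2,0,2,1,1,2,0,4]
Step 14: insert m at [4, 7] -> counters=[4,1,0,0,4,1,1,2,2,1,2,0,2,1,1,2,0,4]
Step 15: insert m at [4, 7] -> counters=[4,1,0,0,5,1,1,3,2,1,2,0,2,1,1,2,0,4]
Step 16: insert b at [4, 9] -> counters=[4,1,0,0,6,1,1,3,2,2,2,0,2,1,1,2,0,4]
Step 17: insert he at [14, 17] -> counters=[4,1,0,0,6,1,1,3,2,2,2,0,2,1,2,2,0,5]
Step 18: insert fd at [12, 17] -> counters=[4,1,0,0,6,1,1,3,2,2,2,0,3,1,2,2,0,6]
Final counters=[4,1,0,0,6,1,1,3,2,2,2,0,3,1,2,2,0,6] -> counters[4]=6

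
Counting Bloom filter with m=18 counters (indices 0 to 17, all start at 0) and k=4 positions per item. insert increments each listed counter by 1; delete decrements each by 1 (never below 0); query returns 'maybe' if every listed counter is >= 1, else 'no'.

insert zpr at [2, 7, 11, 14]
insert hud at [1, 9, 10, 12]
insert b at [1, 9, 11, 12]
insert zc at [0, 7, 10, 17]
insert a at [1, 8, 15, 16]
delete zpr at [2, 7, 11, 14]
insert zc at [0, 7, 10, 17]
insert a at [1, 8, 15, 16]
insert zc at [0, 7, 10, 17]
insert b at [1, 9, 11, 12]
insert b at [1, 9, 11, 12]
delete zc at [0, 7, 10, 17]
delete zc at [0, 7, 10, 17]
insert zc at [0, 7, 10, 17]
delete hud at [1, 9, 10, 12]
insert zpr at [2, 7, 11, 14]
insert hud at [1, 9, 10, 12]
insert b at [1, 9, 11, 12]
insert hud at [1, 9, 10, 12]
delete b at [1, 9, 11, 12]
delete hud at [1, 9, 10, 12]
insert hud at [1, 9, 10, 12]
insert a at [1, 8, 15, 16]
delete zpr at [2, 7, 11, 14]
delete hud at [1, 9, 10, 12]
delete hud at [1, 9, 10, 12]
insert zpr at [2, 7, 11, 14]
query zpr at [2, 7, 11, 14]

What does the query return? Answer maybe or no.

Answer: maybe

Derivation:
Step 1: insert zpr at [2, 7, 11, 14] -> counters=[0,0,1,0,0,0,0,1,0,0,0,1,0,0,1,0,0,0]
Step 2: insert hud at [1, 9, 10, 12] -> counters=[0,1,1,0,0,0,0,1,0,1,1,1,1,0,1,0,0,0]
Step 3: insert b at [1, 9, 11, 12] -> counters=[0,2,1,0,0,0,0,1,0,2,1,2,2,0,1,0,0,0]
Step 4: insert zc at [0, 7, 10, 17] -> counters=[1,2,1,0,0,0,0,2,0,2,2,2,2,0,1,0,0,1]
Step 5: insert a at [1, 8, 15, 16] -> counters=[1,3,1,0,0,0,0,2,1,2,2,2,2,0,1,1,1,1]
Step 6: delete zpr at [2, 7, 11, 14] -> counters=[1,3,0,0,0,0,0,1,1,2,2,1,2,0,0,1,1,1]
Step 7: insert zc at [0, 7, 10, 17] -> counters=[2,3,0,0,0,0,0,2,1,2,3,1,2,0,0,1,1,2]
Step 8: insert a at [1, 8, 15, 16] -> counters=[2,4,0,0,0,0,0,2,2,2,3,1,2,0,0,2,2,2]
Step 9: insert zc at [0, 7, 10, 17] -> counters=[3,4,0,0,0,0,0,3,2,2,4,1,2,0,0,2,2,3]
Step 10: insert b at [1, 9, 11, 12] -> counters=[3,5,0,0,0,0,0,3,2,3,4,2,3,0,0,2,2,3]
Step 11: insert b at [1, 9, 11, 12] -> counters=[3,6,0,0,0,0,0,3,2,4,4,3,4,0,0,2,2,3]
Step 12: delete zc at [0, 7, 10, 17] -> counters=[2,6,0,0,0,0,0,2,2,4,3,3,4,0,0,2,2,2]
Step 13: delete zc at [0, 7, 10, 17] -> counters=[1,6,0,0,0,0,0,1,2,4,2,3,4,0,0,2,2,1]
Step 14: insert zc at [0, 7, 10, 17] -> counters=[2,6,0,0,0,0,0,2,2,4,3,3,4,0,0,2,2,2]
Step 15: delete hud at [1, 9, 10, 12] -> counters=[2,5,0,0,0,0,0,2,2,3,2,3,3,0,0,2,2,2]
Step 16: insert zpr at [2, 7, 11, 14] -> counters=[2,5,1,0,0,0,0,3,2,3,2,4,3,0,1,2,2,2]
Step 17: insert hud at [1, 9, 10, 12] -> counters=[2,6,1,0,0,0,0,3,2,4,3,4,4,0,1,2,2,2]
Step 18: insert b at [1, 9, 11, 12] -> counters=[2,7,1,0,0,0,0,3,2,5,3,5,5,0,1,2,2,2]
Step 19: insert hud at [1, 9, 10, 12] -> counters=[2,8,1,0,0,0,0,3,2,6,4,5,6,0,1,2,2,2]
Step 20: delete b at [1, 9, 11, 12] -> counters=[2,7,1,0,0,0,0,3,2,5,4,4,5,0,1,2,2,2]
Step 21: delete hud at [1, 9, 10, 12] -> counters=[2,6,1,0,0,0,0,3,2,4,3,4,4,0,1,2,2,2]
Step 22: insert hud at [1, 9, 10, 12] -> counters=[2,7,1,0,0,0,0,3,2,5,4,4,5,0,1,2,2,2]
Step 23: insert a at [1, 8, 15, 16] -> counters=[2,8,1,0,0,0,0,3,3,5,4,4,5,0,1,3,3,2]
Step 24: delete zpr at [2, 7, 11, 14] -> counters=[2,8,0,0,0,0,0,2,3,5,4,3,5,0,0,3,3,2]
Step 25: delete hud at [1, 9, 10, 12] -> counters=[2,7,0,0,0,0,0,2,3,4,3,3,4,0,0,3,3,2]
Step 26: delete hud at [1, 9, 10, 12] -> counters=[2,6,0,0,0,0,0,2,3,3,2,3,3,0,0,3,3,2]
Step 27: insert zpr at [2, 7, 11, 14] -> counters=[2,6,1,0,0,0,0,3,3,3,2,4,3,0,1,3,3,2]
Query zpr: check counters[2]=1 counters[7]=3 counters[11]=4 counters[14]=1 -> maybe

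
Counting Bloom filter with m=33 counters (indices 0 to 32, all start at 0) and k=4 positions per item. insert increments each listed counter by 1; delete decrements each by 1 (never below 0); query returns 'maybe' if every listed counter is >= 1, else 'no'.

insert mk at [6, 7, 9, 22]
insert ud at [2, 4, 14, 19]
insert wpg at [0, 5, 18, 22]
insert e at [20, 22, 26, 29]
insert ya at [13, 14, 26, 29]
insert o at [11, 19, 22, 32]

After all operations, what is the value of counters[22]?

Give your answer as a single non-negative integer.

Answer: 4

Derivation:
Step 1: insert mk at [6, 7, 9, 22] -> counters=[0,0,0,0,0,0,1,1,0,1,0,0,0,0,0,0,0,0,0,0,0,0,1,0,0,0,0,0,0,0,0,0,0]
Step 2: insert ud at [2, 4, 14, 19] -> counters=[0,0,1,0,1,0,1,1,0,1,0,0,0,0,1,0,0,0,0,1,0,0,1,0,0,0,0,0,0,0,0,0,0]
Step 3: insert wpg at [0, 5, 18, 22] -> counters=[1,0,1,0,1,1,1,1,0,1,0,0,0,0,1,0,0,0,1,1,0,0,2,0,0,0,0,0,0,0,0,0,0]
Step 4: insert e at [20, 22, 26, 29] -> counters=[1,0,1,0,1,1,1,1,0,1,0,0,0,0,1,0,0,0,1,1,1,0,3,0,0,0,1,0,0,1,0,0,0]
Step 5: insert ya at [13, 14, 26, 29] -> counters=[1,0,1,0,1,1,1,1,0,1,0,0,0,1,2,0,0,0,1,1,1,0,3,0,0,0,2,0,0,2,0,0,0]
Step 6: insert o at [11, 19, 22, 32] -> counters=[1,0,1,0,1,1,1,1,0,1,0,1,0,1,2,0,0,0,1,2,1,0,4,0,0,0,2,0,0,2,0,0,1]
Final counters=[1,0,1,0,1,1,1,1,0,1,0,1,0,1,2,0,0,0,1,2,1,0,4,0,0,0,2,0,0,2,0,0,1] -> counters[22]=4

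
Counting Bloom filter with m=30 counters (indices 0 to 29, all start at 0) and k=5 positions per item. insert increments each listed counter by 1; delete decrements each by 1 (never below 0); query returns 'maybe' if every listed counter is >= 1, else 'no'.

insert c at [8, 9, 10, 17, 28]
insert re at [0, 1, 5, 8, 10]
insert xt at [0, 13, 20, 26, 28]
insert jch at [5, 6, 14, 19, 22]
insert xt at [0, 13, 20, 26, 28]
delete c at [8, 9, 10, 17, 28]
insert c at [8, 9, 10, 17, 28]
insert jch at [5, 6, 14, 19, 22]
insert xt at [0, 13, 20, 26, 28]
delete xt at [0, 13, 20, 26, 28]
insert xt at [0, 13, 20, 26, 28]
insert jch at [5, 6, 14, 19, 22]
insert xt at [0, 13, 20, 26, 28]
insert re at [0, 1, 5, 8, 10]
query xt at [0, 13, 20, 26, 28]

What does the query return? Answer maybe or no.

Step 1: insert c at [8, 9, 10, 17, 28] -> counters=[0,0,0,0,0,0,0,0,1,1,1,0,0,0,0,0,0,1,0,0,0,0,0,0,0,0,0,0,1,0]
Step 2: insert re at [0, 1, 5, 8, 10] -> counters=[1,1,0,0,0,1,0,0,2,1,2,0,0,0,0,0,0,1,0,0,0,0,0,0,0,0,0,0,1,0]
Step 3: insert xt at [0, 13, 20, 26, 28] -> counters=[2,1,0,0,0,1,0,0,2,1,2,0,0,1,0,0,0,1,0,0,1,0,0,0,0,0,1,0,2,0]
Step 4: insert jch at [5, 6, 14, 19, 22] -> counters=[2,1,0,0,0,2,1,0,2,1,2,0,0,1,1,0,0,1,0,1,1,0,1,0,0,0,1,0,2,0]
Step 5: insert xt at [0, 13, 20, 26, 28] -> counters=[3,1,0,0,0,2,1,0,2,1,2,0,0,2,1,0,0,1,0,1,2,0,1,0,0,0,2,0,3,0]
Step 6: delete c at [8, 9, 10, 17, 28] -> counters=[3,1,0,0,0,2,1,0,1,0,1,0,0,2,1,0,0,0,0,1,2,0,1,0,0,0,2,0,2,0]
Step 7: insert c at [8, 9, 10, 17, 28] -> counters=[3,1,0,0,0,2,1,0,2,1,2,0,0,2,1,0,0,1,0,1,2,0,1,0,0,0,2,0,3,0]
Step 8: insert jch at [5, 6, 14, 19, 22] -> counters=[3,1,0,0,0,3,2,0,2,1,2,0,0,2,2,0,0,1,0,2,2,0,2,0,0,0,2,0,3,0]
Step 9: insert xt at [0, 13, 20, 26, 28] -> counters=[4,1,0,0,0,3,2,0,2,1,2,0,0,3,2,0,0,1,0,2,3,0,2,0,0,0,3,0,4,0]
Step 10: delete xt at [0, 13, 20, 26, 28] -> counters=[3,1,0,0,0,3,2,0,2,1,2,0,0,2,2,0,0,1,0,2,2,0,2,0,0,0,2,0,3,0]
Step 11: insert xt at [0, 13, 20, 26, 28] -> counters=[4,1,0,0,0,3,2,0,2,1,2,0,0,3,2,0,0,1,0,2,3,0,2,0,0,0,3,0,4,0]
Step 12: insert jch at [5, 6, 14, 19, 22] -> counters=[4,1,0,0,0,4,3,0,2,1,2,0,0,3,3,0,0,1,0,3,3,0,3,0,0,0,3,0,4,0]
Step 13: insert xt at [0, 13, 20, 26, 28] -> counters=[5,1,0,0,0,4,3,0,2,1,2,0,0,4,3,0,0,1,0,3,4,0,3,0,0,0,4,0,5,0]
Step 14: insert re at [0, 1, 5, 8, 10] -> counters=[6,2,0,0,0,5,3,0,3,1,3,0,0,4,3,0,0,1,0,3,4,0,3,0,0,0,4,0,5,0]
Query xt: check counters[0]=6 counters[13]=4 counters[20]=4 counters[26]=4 counters[28]=5 -> maybe

Answer: maybe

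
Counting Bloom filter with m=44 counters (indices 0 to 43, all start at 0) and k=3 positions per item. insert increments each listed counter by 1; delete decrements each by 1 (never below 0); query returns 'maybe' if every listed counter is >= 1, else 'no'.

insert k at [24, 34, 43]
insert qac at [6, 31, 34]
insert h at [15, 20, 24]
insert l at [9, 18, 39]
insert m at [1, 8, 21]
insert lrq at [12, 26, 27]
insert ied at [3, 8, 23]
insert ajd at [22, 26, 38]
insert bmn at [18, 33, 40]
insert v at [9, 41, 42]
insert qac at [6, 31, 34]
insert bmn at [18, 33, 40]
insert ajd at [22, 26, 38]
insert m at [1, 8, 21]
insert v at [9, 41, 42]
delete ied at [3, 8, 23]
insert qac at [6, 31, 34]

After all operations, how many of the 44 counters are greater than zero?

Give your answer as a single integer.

Step 1: insert k at [24, 34, 43] -> counters=[0,0,0,0,0,0,0,0,0,0,0,0,0,0,0,0,0,0,0,0,0,0,0,0,1,0,0,0,0,0,0,0,0,0,1,0,0,0,0,0,0,0,0,1]
Step 2: insert qac at [6, 31, 34] -> counters=[0,0,0,0,0,0,1,0,0,0,0,0,0,0,0,0,0,0,0,0,0,0,0,0,1,0,0,0,0,0,0,1,0,0,2,0,0,0,0,0,0,0,0,1]
Step 3: insert h at [15, 20, 24] -> counters=[0,0,0,0,0,0,1,0,0,0,0,0,0,0,0,1,0,0,0,0,1,0,0,0,2,0,0,0,0,0,0,1,0,0,2,0,0,0,0,0,0,0,0,1]
Step 4: insert l at [9, 18, 39] -> counters=[0,0,0,0,0,0,1,0,0,1,0,0,0,0,0,1,0,0,1,0,1,0,0,0,2,0,0,0,0,0,0,1,0,0,2,0,0,0,0,1,0,0,0,1]
Step 5: insert m at [1, 8, 21] -> counters=[0,1,0,0,0,0,1,0,1,1,0,0,0,0,0,1,0,0,1,0,1,1,0,0,2,0,0,0,0,0,0,1,0,0,2,0,0,0,0,1,0,0,0,1]
Step 6: insert lrq at [12, 26, 27] -> counters=[0,1,0,0,0,0,1,0,1,1,0,0,1,0,0,1,0,0,1,0,1,1,0,0,2,0,1,1,0,0,0,1,0,0,2,0,0,0,0,1,0,0,0,1]
Step 7: insert ied at [3, 8, 23] -> counters=[0,1,0,1,0,0,1,0,2,1,0,0,1,0,0,1,0,0,1,0,1,1,0,1,2,0,1,1,0,0,0,1,0,0,2,0,0,0,0,1,0,0,0,1]
Step 8: insert ajd at [22, 26, 38] -> counters=[0,1,0,1,0,0,1,0,2,1,0,0,1,0,0,1,0,0,1,0,1,1,1,1,2,0,2,1,0,0,0,1,0,0,2,0,0,0,1,1,0,0,0,1]
Step 9: insert bmn at [18, 33, 40] -> counters=[0,1,0,1,0,0,1,0,2,1,0,0,1,0,0,1,0,0,2,0,1,1,1,1,2,0,2,1,0,0,0,1,0,1,2,0,0,0,1,1,1,0,0,1]
Step 10: insert v at [9, 41, 42] -> counters=[0,1,0,1,0,0,1,0,2,2,0,0,1,0,0,1,0,0,2,0,1,1,1,1,2,0,2,1,0,0,0,1,0,1,2,0,0,0,1,1,1,1,1,1]
Step 11: insert qac at [6, 31, 34] -> counters=[0,1,0,1,0,0,2,0,2,2,0,0,1,0,0,1,0,0,2,0,1,1,1,1,2,0,2,1,0,0,0,2,0,1,3,0,0,0,1,1,1,1,1,1]
Step 12: insert bmn at [18, 33, 40] -> counters=[0,1,0,1,0,0,2,0,2,2,0,0,1,0,0,1,0,0,3,0,1,1,1,1,2,0,2,1,0,0,0,2,0,2,3,0,0,0,1,1,2,1,1,1]
Step 13: insert ajd at [22, 26, 38] -> counters=[0,1,0,1,0,0,2,0,2,2,0,0,1,0,0,1,0,0,3,0,1,1,2,1,2,0,3,1,0,0,0,2,0,2,3,0,0,0,2,1,2,1,1,1]
Step 14: insert m at [1, 8, 21] -> counters=[0,2,0,1,0,0,2,0,3,2,0,0,1,0,0,1,0,0,3,0,1,2,2,1,2,0,3,1,0,0,0,2,0,2,3,0,0,0,2,1,2,1,1,1]
Step 15: insert v at [9, 41, 42] -> counters=[0,2,0,1,0,0,2,0,3,3,0,0,1,0,0,1,0,0,3,0,1,2,2,1,2,0,3,1,0,0,0,2,0,2,3,0,0,0,2,1,2,2,2,1]
Step 16: delete ied at [3, 8, 23] -> counters=[0,2,0,0,0,0,2,0,2,3,0,0,1,0,0,1,0,0,3,0,1,2,2,0,2,0,3,1,0,0,0,2,0,2,3,0,0,0,2,1,2,2,2,1]
Step 17: insert qac at [6, 31, 34] -> counters=[0,2,0,0,0,0,3,0,2,3,0,0,1,0,0,1,0,0,3,0,1,2,2,0,2,0,3,1,0,0,0,3,0,2,4,0,0,0,2,1,2,2,2,1]
Final counters=[0,2,0,0,0,0,3,0,2,3,0,0,1,0,0,1,0,0,3,0,1,2,2,0,2,0,3,1,0,0,0,3,0,2,4,0,0,0,2,1,2,2,2,1] -> 22 nonzero

Answer: 22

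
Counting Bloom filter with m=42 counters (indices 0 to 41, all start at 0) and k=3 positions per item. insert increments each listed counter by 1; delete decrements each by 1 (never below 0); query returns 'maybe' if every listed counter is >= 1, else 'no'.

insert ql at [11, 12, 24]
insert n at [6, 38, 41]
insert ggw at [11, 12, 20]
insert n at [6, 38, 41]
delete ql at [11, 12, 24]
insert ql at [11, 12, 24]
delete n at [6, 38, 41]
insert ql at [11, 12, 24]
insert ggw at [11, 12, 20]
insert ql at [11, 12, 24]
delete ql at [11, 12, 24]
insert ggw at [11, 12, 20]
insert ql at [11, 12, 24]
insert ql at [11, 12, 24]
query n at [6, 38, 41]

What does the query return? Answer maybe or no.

Answer: maybe

Derivation:
Step 1: insert ql at [11, 12, 24] -> counters=[0,0,0,0,0,0,0,0,0,0,0,1,1,0,0,0,0,0,0,0,0,0,0,0,1,0,0,0,0,0,0,0,0,0,0,0,0,0,0,0,0,0]
Step 2: insert n at [6, 38, 41] -> counters=[0,0,0,0,0,0,1,0,0,0,0,1,1,0,0,0,0,0,0,0,0,0,0,0,1,0,0,0,0,0,0,0,0,0,0,0,0,0,1,0,0,1]
Step 3: insert ggw at [11, 12, 20] -> counters=[0,0,0,0,0,0,1,0,0,0,0,2,2,0,0,0,0,0,0,0,1,0,0,0,1,0,0,0,0,0,0,0,0,0,0,0,0,0,1,0,0,1]
Step 4: insert n at [6, 38, 41] -> counters=[0,0,0,0,0,0,2,0,0,0,0,2,2,0,0,0,0,0,0,0,1,0,0,0,1,0,0,0,0,0,0,0,0,0,0,0,0,0,2,0,0,2]
Step 5: delete ql at [11, 12, 24] -> counters=[0,0,0,0,0,0,2,0,0,0,0,1,1,0,0,0,0,0,0,0,1,0,0,0,0,0,0,0,0,0,0,0,0,0,0,0,0,0,2,0,0,2]
Step 6: insert ql at [11, 12, 24] -> counters=[0,0,0,0,0,0,2,0,0,0,0,2,2,0,0,0,0,0,0,0,1,0,0,0,1,0,0,0,0,0,0,0,0,0,0,0,0,0,2,0,0,2]
Step 7: delete n at [6, 38, 41] -> counters=[0,0,0,0,0,0,1,0,0,0,0,2,2,0,0,0,0,0,0,0,1,0,0,0,1,0,0,0,0,0,0,0,0,0,0,0,0,0,1,0,0,1]
Step 8: insert ql at [11, 12, 24] -> counters=[0,0,0,0,0,0,1,0,0,0,0,3,3,0,0,0,0,0,0,0,1,0,0,0,2,0,0,0,0,0,0,0,0,0,0,0,0,0,1,0,0,1]
Step 9: insert ggw at [11, 12, 20] -> counters=[0,0,0,0,0,0,1,0,0,0,0,4,4,0,0,0,0,0,0,0,2,0,0,0,2,0,0,0,0,0,0,0,0,0,0,0,0,0,1,0,0,1]
Step 10: insert ql at [11, 12, 24] -> counters=[0,0,0,0,0,0,1,0,0,0,0,5,5,0,0,0,0,0,0,0,2,0,0,0,3,0,0,0,0,0,0,0,0,0,0,0,0,0,1,0,0,1]
Step 11: delete ql at [11, 12, 24] -> counters=[0,0,0,0,0,0,1,0,0,0,0,4,4,0,0,0,0,0,0,0,2,0,0,0,2,0,0,0,0,0,0,0,0,0,0,0,0,0,1,0,0,1]
Step 12: insert ggw at [11, 12, 20] -> counters=[0,0,0,0,0,0,1,0,0,0,0,5,5,0,0,0,0,0,0,0,3,0,0,0,2,0,0,0,0,0,0,0,0,0,0,0,0,0,1,0,0,1]
Step 13: insert ql at [11, 12, 24] -> counters=[0,0,0,0,0,0,1,0,0,0,0,6,6,0,0,0,0,0,0,0,3,0,0,0,3,0,0,0,0,0,0,0,0,0,0,0,0,0,1,0,0,1]
Step 14: insert ql at [11, 12, 24] -> counters=[0,0,0,0,0,0,1,0,0,0,0,7,7,0,0,0,0,0,0,0,3,0,0,0,4,0,0,0,0,0,0,0,0,0,0,0,0,0,1,0,0,1]
Query n: check counters[6]=1 counters[38]=1 counters[41]=1 -> maybe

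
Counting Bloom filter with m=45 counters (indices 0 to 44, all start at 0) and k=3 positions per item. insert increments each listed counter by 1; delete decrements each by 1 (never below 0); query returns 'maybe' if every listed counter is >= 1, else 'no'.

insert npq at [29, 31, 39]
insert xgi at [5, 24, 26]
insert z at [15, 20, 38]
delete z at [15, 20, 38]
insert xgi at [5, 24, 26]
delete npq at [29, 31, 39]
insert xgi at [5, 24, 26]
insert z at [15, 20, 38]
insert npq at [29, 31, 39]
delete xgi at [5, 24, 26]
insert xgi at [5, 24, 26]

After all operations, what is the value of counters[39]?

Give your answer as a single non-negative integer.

Answer: 1

Derivation:
Step 1: insert npq at [29, 31, 39] -> counters=[0,0,0,0,0,0,0,0,0,0,0,0,0,0,0,0,0,0,0,0,0,0,0,0,0,0,0,0,0,1,0,1,0,0,0,0,0,0,0,1,0,0,0,0,0]
Step 2: insert xgi at [5, 24, 26] -> counters=[0,0,0,0,0,1,0,0,0,0,0,0,0,0,0,0,0,0,0,0,0,0,0,0,1,0,1,0,0,1,0,1,0,0,0,0,0,0,0,1,0,0,0,0,0]
Step 3: insert z at [15, 20, 38] -> counters=[0,0,0,0,0,1,0,0,0,0,0,0,0,0,0,1,0,0,0,0,1,0,0,0,1,0,1,0,0,1,0,1,0,0,0,0,0,0,1,1,0,0,0,0,0]
Step 4: delete z at [15, 20, 38] -> counters=[0,0,0,0,0,1,0,0,0,0,0,0,0,0,0,0,0,0,0,0,0,0,0,0,1,0,1,0,0,1,0,1,0,0,0,0,0,0,0,1,0,0,0,0,0]
Step 5: insert xgi at [5, 24, 26] -> counters=[0,0,0,0,0,2,0,0,0,0,0,0,0,0,0,0,0,0,0,0,0,0,0,0,2,0,2,0,0,1,0,1,0,0,0,0,0,0,0,1,0,0,0,0,0]
Step 6: delete npq at [29, 31, 39] -> counters=[0,0,0,0,0,2,0,0,0,0,0,0,0,0,0,0,0,0,0,0,0,0,0,0,2,0,2,0,0,0,0,0,0,0,0,0,0,0,0,0,0,0,0,0,0]
Step 7: insert xgi at [5, 24, 26] -> counters=[0,0,0,0,0,3,0,0,0,0,0,0,0,0,0,0,0,0,0,0,0,0,0,0,3,0,3,0,0,0,0,0,0,0,0,0,0,0,0,0,0,0,0,0,0]
Step 8: insert z at [15, 20, 38] -> counters=[0,0,0,0,0,3,0,0,0,0,0,0,0,0,0,1,0,0,0,0,1,0,0,0,3,0,3,0,0,0,0,0,0,0,0,0,0,0,1,0,0,0,0,0,0]
Step 9: insert npq at [29, 31, 39] -> counters=[0,0,0,0,0,3,0,0,0,0,0,0,0,0,0,1,0,0,0,0,1,0,0,0,3,0,3,0,0,1,0,1,0,0,0,0,0,0,1,1,0,0,0,0,0]
Step 10: delete xgi at [5, 24, 26] -> counters=[0,0,0,0,0,2,0,0,0,0,0,0,0,0,0,1,0,0,0,0,1,0,0,0,2,0,2,0,0,1,0,1,0,0,0,0,0,0,1,1,0,0,0,0,0]
Step 11: insert xgi at [5, 24, 26] -> counters=[0,0,0,0,0,3,0,0,0,0,0,0,0,0,0,1,0,0,0,0,1,0,0,0,3,0,3,0,0,1,0,1,0,0,0,0,0,0,1,1,0,0,0,0,0]
Final counters=[0,0,0,0,0,3,0,0,0,0,0,0,0,0,0,1,0,0,0,0,1,0,0,0,3,0,3,0,0,1,0,1,0,0,0,0,0,0,1,1,0,0,0,0,0] -> counters[39]=1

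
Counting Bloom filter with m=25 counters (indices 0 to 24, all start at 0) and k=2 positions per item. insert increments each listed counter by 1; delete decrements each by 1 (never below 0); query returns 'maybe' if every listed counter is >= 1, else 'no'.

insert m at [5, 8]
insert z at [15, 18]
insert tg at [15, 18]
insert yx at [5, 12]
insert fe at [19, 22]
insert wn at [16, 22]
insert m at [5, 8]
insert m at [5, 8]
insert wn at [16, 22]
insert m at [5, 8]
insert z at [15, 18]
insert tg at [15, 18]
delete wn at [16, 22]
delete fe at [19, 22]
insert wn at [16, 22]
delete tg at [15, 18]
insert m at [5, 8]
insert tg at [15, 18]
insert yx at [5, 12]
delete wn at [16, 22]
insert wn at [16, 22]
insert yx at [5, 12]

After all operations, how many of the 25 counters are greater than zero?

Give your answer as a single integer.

Step 1: insert m at [5, 8] -> counters=[0,0,0,0,0,1,0,0,1,0,0,0,0,0,0,0,0,0,0,0,0,0,0,0,0]
Step 2: insert z at [15, 18] -> counters=[0,0,0,0,0,1,0,0,1,0,0,0,0,0,0,1,0,0,1,0,0,0,0,0,0]
Step 3: insert tg at [15, 18] -> counters=[0,0,0,0,0,1,0,0,1,0,0,0,0,0,0,2,0,0,2,0,0,0,0,0,0]
Step 4: insert yx at [5, 12] -> counters=[0,0,0,0,0,2,0,0,1,0,0,0,1,0,0,2,0,0,2,0,0,0,0,0,0]
Step 5: insert fe at [19, 22] -> counters=[0,0,0,0,0,2,0,0,1,0,0,0,1,0,0,2,0,0,2,1,0,0,1,0,0]
Step 6: insert wn at [16, 22] -> counters=[0,0,0,0,0,2,0,0,1,0,0,0,1,0,0,2,1,0,2,1,0,0,2,0,0]
Step 7: insert m at [5, 8] -> counters=[0,0,0,0,0,3,0,0,2,0,0,0,1,0,0,2,1,0,2,1,0,0,2,0,0]
Step 8: insert m at [5, 8] -> counters=[0,0,0,0,0,4,0,0,3,0,0,0,1,0,0,2,1,0,2,1,0,0,2,0,0]
Step 9: insert wn at [16, 22] -> counters=[0,0,0,0,0,4,0,0,3,0,0,0,1,0,0,2,2,0,2,1,0,0,3,0,0]
Step 10: insert m at [5, 8] -> counters=[0,0,0,0,0,5,0,0,4,0,0,0,1,0,0,2,2,0,2,1,0,0,3,0,0]
Step 11: insert z at [15, 18] -> counters=[0,0,0,0,0,5,0,0,4,0,0,0,1,0,0,3,2,0,3,1,0,0,3,0,0]
Step 12: insert tg at [15, 18] -> counters=[0,0,0,0,0,5,0,0,4,0,0,0,1,0,0,4,2,0,4,1,0,0,3,0,0]
Step 13: delete wn at [16, 22] -> counters=[0,0,0,0,0,5,0,0,4,0,0,0,1,0,0,4,1,0,4,1,0,0,2,0,0]
Step 14: delete fe at [19, 22] -> counters=[0,0,0,0,0,5,0,0,4,0,0,0,1,0,0,4,1,0,4,0,0,0,1,0,0]
Step 15: insert wn at [16, 22] -> counters=[0,0,0,0,0,5,0,0,4,0,0,0,1,0,0,4,2,0,4,0,0,0,2,0,0]
Step 16: delete tg at [15, 18] -> counters=[0,0,0,0,0,5,0,0,4,0,0,0,1,0,0,3,2,0,3,0,0,0,2,0,0]
Step 17: insert m at [5, 8] -> counters=[0,0,0,0,0,6,0,0,5,0,0,0,1,0,0,3,2,0,3,0,0,0,2,0,0]
Step 18: insert tg at [15, 18] -> counters=[0,0,0,0,0,6,0,0,5,0,0,0,1,0,0,4,2,0,4,0,0,0,2,0,0]
Step 19: insert yx at [5, 12] -> counters=[0,0,0,0,0,7,0,0,5,0,0,0,2,0,0,4,2,0,4,0,0,0,2,0,0]
Step 20: delete wn at [16, 22] -> counters=[0,0,0,0,0,7,0,0,5,0,0,0,2,0,0,4,1,0,4,0,0,0,1,0,0]
Step 21: insert wn at [16, 22] -> counters=[0,0,0,0,0,7,0,0,5,0,0,0,2,0,0,4,2,0,4,0,0,0,2,0,0]
Step 22: insert yx at [5, 12] -> counters=[0,0,0,0,0,8,0,0,5,0,0,0,3,0,0,4,2,0,4,0,0,0,2,0,0]
Final counters=[0,0,0,0,0,8,0,0,5,0,0,0,3,0,0,4,2,0,4,0,0,0,2,0,0] -> 7 nonzero

Answer: 7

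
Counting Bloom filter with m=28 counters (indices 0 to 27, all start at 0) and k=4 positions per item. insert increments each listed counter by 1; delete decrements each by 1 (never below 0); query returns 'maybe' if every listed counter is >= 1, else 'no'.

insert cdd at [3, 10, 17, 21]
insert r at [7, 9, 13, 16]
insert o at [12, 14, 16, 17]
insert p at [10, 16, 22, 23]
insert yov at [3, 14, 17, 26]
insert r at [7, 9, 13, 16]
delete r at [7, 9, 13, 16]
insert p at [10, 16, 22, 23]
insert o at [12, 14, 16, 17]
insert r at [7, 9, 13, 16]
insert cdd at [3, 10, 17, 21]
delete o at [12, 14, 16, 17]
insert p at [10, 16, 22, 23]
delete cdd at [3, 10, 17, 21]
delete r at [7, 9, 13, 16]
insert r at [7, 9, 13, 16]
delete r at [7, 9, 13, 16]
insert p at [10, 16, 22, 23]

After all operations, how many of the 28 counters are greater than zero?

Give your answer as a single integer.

Answer: 13

Derivation:
Step 1: insert cdd at [3, 10, 17, 21] -> counters=[0,0,0,1,0,0,0,0,0,0,1,0,0,0,0,0,0,1,0,0,0,1,0,0,0,0,0,0]
Step 2: insert r at [7, 9, 13, 16] -> counters=[0,0,0,1,0,0,0,1,0,1,1,0,0,1,0,0,1,1,0,0,0,1,0,0,0,0,0,0]
Step 3: insert o at [12, 14, 16, 17] -> counters=[0,0,0,1,0,0,0,1,0,1,1,0,1,1,1,0,2,2,0,0,0,1,0,0,0,0,0,0]
Step 4: insert p at [10, 16, 22, 23] -> counters=[0,0,0,1,0,0,0,1,0,1,2,0,1,1,1,0,3,2,0,0,0,1,1,1,0,0,0,0]
Step 5: insert yov at [3, 14, 17, 26] -> counters=[0,0,0,2,0,0,0,1,0,1,2,0,1,1,2,0,3,3,0,0,0,1,1,1,0,0,1,0]
Step 6: insert r at [7, 9, 13, 16] -> counters=[0,0,0,2,0,0,0,2,0,2,2,0,1,2,2,0,4,3,0,0,0,1,1,1,0,0,1,0]
Step 7: delete r at [7, 9, 13, 16] -> counters=[0,0,0,2,0,0,0,1,0,1,2,0,1,1,2,0,3,3,0,0,0,1,1,1,0,0,1,0]
Step 8: insert p at [10, 16, 22, 23] -> counters=[0,0,0,2,0,0,0,1,0,1,3,0,1,1,2,0,4,3,0,0,0,1,2,2,0,0,1,0]
Step 9: insert o at [12, 14, 16, 17] -> counters=[0,0,0,2,0,0,0,1,0,1,3,0,2,1,3,0,5,4,0,0,0,1,2,2,0,0,1,0]
Step 10: insert r at [7, 9, 13, 16] -> counters=[0,0,0,2,0,0,0,2,0,2,3,0,2,2,3,0,6,4,0,0,0,1,2,2,0,0,1,0]
Step 11: insert cdd at [3, 10, 17, 21] -> counters=[0,0,0,3,0,0,0,2,0,2,4,0,2,2,3,0,6,5,0,0,0,2,2,2,0,0,1,0]
Step 12: delete o at [12, 14, 16, 17] -> counters=[0,0,0,3,0,0,0,2,0,2,4,0,1,2,2,0,5,4,0,0,0,2,2,2,0,0,1,0]
Step 13: insert p at [10, 16, 22, 23] -> counters=[0,0,0,3,0,0,0,2,0,2,5,0,1,2,2,0,6,4,0,0,0,2,3,3,0,0,1,0]
Step 14: delete cdd at [3, 10, 17, 21] -> counters=[0,0,0,2,0,0,0,2,0,2,4,0,1,2,2,0,6,3,0,0,0,1,3,3,0,0,1,0]
Step 15: delete r at [7, 9, 13, 16] -> counters=[0,0,0,2,0,0,0,1,0,1,4,0,1,1,2,0,5,3,0,0,0,1,3,3,0,0,1,0]
Step 16: insert r at [7, 9, 13, 16] -> counters=[0,0,0,2,0,0,0,2,0,2,4,0,1,2,2,0,6,3,0,0,0,1,3,3,0,0,1,0]
Step 17: delete r at [7, 9, 13, 16] -> counters=[0,0,0,2,0,0,0,1,0,1,4,0,1,1,2,0,5,3,0,0,0,1,3,3,0,0,1,0]
Step 18: insert p at [10, 16, 22, 23] -> counters=[0,0,0,2,0,0,0,1,0,1,5,0,1,1,2,0,6,3,0,0,0,1,4,4,0,0,1,0]
Final counters=[0,0,0,2,0,0,0,1,0,1,5,0,1,1,2,0,6,3,0,0,0,1,4,4,0,0,1,0] -> 13 nonzero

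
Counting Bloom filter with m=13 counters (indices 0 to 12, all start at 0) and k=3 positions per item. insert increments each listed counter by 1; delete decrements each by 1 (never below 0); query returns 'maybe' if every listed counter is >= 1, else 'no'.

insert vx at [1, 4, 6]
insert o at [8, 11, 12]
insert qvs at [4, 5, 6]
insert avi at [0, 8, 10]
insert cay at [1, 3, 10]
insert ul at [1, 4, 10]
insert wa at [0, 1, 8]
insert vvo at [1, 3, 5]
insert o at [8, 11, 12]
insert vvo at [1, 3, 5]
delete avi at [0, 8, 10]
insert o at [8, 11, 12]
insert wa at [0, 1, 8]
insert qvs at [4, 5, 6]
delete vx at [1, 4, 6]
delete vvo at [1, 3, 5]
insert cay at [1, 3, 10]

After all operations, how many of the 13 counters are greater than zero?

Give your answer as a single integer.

Step 1: insert vx at [1, 4, 6] -> counters=[0,1,0,0,1,0,1,0,0,0,0,0,0]
Step 2: insert o at [8, 11, 12] -> counters=[0,1,0,0,1,0,1,0,1,0,0,1,1]
Step 3: insert qvs at [4, 5, 6] -> counters=[0,1,0,0,2,1,2,0,1,0,0,1,1]
Step 4: insert avi at [0, 8, 10] -> counters=[1,1,0,0,2,1,2,0,2,0,1,1,1]
Step 5: insert cay at [1, 3, 10] -> counters=[1,2,0,1,2,1,2,0,2,0,2,1,1]
Step 6: insert ul at [1, 4, 10] -> counters=[1,3,0,1,3,1,2,0,2,0,3,1,1]
Step 7: insert wa at [0, 1, 8] -> counters=[2,4,0,1,3,1,2,0,3,0,3,1,1]
Step 8: insert vvo at [1, 3, 5] -> counters=[2,5,0,2,3,2,2,0,3,0,3,1,1]
Step 9: insert o at [8, 11, 12] -> counters=[2,5,0,2,3,2,2,0,4,0,3,2,2]
Step 10: insert vvo at [1, 3, 5] -> counters=[2,6,0,3,3,3,2,0,4,0,3,2,2]
Step 11: delete avi at [0, 8, 10] -> counters=[1,6,0,3,3,3,2,0,3,0,2,2,2]
Step 12: insert o at [8, 11, 12] -> counters=[1,6,0,3,3,3,2,0,4,0,2,3,3]
Step 13: insert wa at [0, 1, 8] -> counters=[2,7,0,3,3,3,2,0,5,0,2,3,3]
Step 14: insert qvs at [4, 5, 6] -> counters=[2,7,0,3,4,4,3,0,5,0,2,3,3]
Step 15: delete vx at [1, 4, 6] -> counters=[2,6,0,3,3,4,2,0,5,0,2,3,3]
Step 16: delete vvo at [1, 3, 5] -> counters=[2,5,0,2,3,3,2,0,5,0,2,3,3]
Step 17: insert cay at [1, 3, 10] -> counters=[2,6,0,3,3,3,2,0,5,0,3,3,3]
Final counters=[2,6,0,3,3,3,2,0,5,0,3,3,3] -> 10 nonzero

Answer: 10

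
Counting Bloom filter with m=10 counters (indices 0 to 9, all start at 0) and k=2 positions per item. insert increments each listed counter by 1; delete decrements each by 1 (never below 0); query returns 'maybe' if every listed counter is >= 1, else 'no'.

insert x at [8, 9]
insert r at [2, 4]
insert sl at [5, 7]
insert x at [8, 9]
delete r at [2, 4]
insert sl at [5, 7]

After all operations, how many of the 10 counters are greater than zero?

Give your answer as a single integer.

Step 1: insert x at [8, 9] -> counters=[0,0,0,0,0,0,0,0,1,1]
Step 2: insert r at [2, 4] -> counters=[0,0,1,0,1,0,0,0,1,1]
Step 3: insert sl at [5, 7] -> counters=[0,0,1,0,1,1,0,1,1,1]
Step 4: insert x at [8, 9] -> counters=[0,0,1,0,1,1,0,1,2,2]
Step 5: delete r at [2, 4] -> counters=[0,0,0,0,0,1,0,1,2,2]
Step 6: insert sl at [5, 7] -> counters=[0,0,0,0,0,2,0,2,2,2]
Final counters=[0,0,0,0,0,2,0,2,2,2] -> 4 nonzero

Answer: 4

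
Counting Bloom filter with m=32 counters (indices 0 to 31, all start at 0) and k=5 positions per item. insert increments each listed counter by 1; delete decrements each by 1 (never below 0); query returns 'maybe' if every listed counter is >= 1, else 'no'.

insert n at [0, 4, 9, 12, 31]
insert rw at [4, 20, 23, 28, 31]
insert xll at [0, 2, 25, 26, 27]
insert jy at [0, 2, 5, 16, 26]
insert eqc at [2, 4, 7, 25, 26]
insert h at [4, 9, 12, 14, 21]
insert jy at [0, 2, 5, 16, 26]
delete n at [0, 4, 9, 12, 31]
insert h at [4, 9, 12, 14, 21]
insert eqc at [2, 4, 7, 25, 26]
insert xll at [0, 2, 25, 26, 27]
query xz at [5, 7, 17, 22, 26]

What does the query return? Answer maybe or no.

Step 1: insert n at [0, 4, 9, 12, 31] -> counters=[1,0,0,0,1,0,0,0,0,1,0,0,1,0,0,0,0,0,0,0,0,0,0,0,0,0,0,0,0,0,0,1]
Step 2: insert rw at [4, 20, 23, 28, 31] -> counters=[1,0,0,0,2,0,0,0,0,1,0,0,1,0,0,0,0,0,0,0,1,0,0,1,0,0,0,0,1,0,0,2]
Step 3: insert xll at [0, 2, 25, 26, 27] -> counters=[2,0,1,0,2,0,0,0,0,1,0,0,1,0,0,0,0,0,0,0,1,0,0,1,0,1,1,1,1,0,0,2]
Step 4: insert jy at [0, 2, 5, 16, 26] -> counters=[3,0,2,0,2,1,0,0,0,1,0,0,1,0,0,0,1,0,0,0,1,0,0,1,0,1,2,1,1,0,0,2]
Step 5: insert eqc at [2, 4, 7, 25, 26] -> counters=[3,0,3,0,3,1,0,1,0,1,0,0,1,0,0,0,1,0,0,0,1,0,0,1,0,2,3,1,1,0,0,2]
Step 6: insert h at [4, 9, 12, 14, 21] -> counters=[3,0,3,0,4,1,0,1,0,2,0,0,2,0,1,0,1,0,0,0,1,1,0,1,0,2,3,1,1,0,0,2]
Step 7: insert jy at [0, 2, 5, 16, 26] -> counters=[4,0,4,0,4,2,0,1,0,2,0,0,2,0,1,0,2,0,0,0,1,1,0,1,0,2,4,1,1,0,0,2]
Step 8: delete n at [0, 4, 9, 12, 31] -> counters=[3,0,4,0,3,2,0,1,0,1,0,0,1,0,1,0,2,0,0,0,1,1,0,1,0,2,4,1,1,0,0,1]
Step 9: insert h at [4, 9, 12, 14, 21] -> counters=[3,0,4,0,4,2,0,1,0,2,0,0,2,0,2,0,2,0,0,0,1,2,0,1,0,2,4,1,1,0,0,1]
Step 10: insert eqc at [2, 4, 7, 25, 26] -> counters=[3,0,5,0,5,2,0,2,0,2,0,0,2,0,2,0,2,0,0,0,1,2,0,1,0,3,5,1,1,0,0,1]
Step 11: insert xll at [0, 2, 25, 26, 27] -> counters=[4,0,6,0,5,2,0,2,0,2,0,0,2,0,2,0,2,0,0,0,1,2,0,1,0,4,6,2,1,0,0,1]
Query xz: check counters[5]=2 counters[7]=2 counters[17]=0 counters[22]=0 counters[26]=6 -> no

Answer: no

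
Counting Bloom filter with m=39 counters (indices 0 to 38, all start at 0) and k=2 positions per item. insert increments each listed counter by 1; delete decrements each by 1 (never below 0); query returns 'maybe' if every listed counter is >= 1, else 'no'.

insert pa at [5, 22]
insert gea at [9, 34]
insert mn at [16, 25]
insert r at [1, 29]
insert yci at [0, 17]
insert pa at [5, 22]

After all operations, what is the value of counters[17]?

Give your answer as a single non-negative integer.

Answer: 1

Derivation:
Step 1: insert pa at [5, 22] -> counters=[0,0,0,0,0,1,0,0,0,0,0,0,0,0,0,0,0,0,0,0,0,0,1,0,0,0,0,0,0,0,0,0,0,0,0,0,0,0,0]
Step 2: insert gea at [9, 34] -> counters=[0,0,0,0,0,1,0,0,0,1,0,0,0,0,0,0,0,0,0,0,0,0,1,0,0,0,0,0,0,0,0,0,0,0,1,0,0,0,0]
Step 3: insert mn at [16, 25] -> counters=[0,0,0,0,0,1,0,0,0,1,0,0,0,0,0,0,1,0,0,0,0,0,1,0,0,1,0,0,0,0,0,0,0,0,1,0,0,0,0]
Step 4: insert r at [1, 29] -> counters=[0,1,0,0,0,1,0,0,0,1,0,0,0,0,0,0,1,0,0,0,0,0,1,0,0,1,0,0,0,1,0,0,0,0,1,0,0,0,0]
Step 5: insert yci at [0, 17] -> counters=[1,1,0,0,0,1,0,0,0,1,0,0,0,0,0,0,1,1,0,0,0,0,1,0,0,1,0,0,0,1,0,0,0,0,1,0,0,0,0]
Step 6: insert pa at [5, 22] -> counters=[1,1,0,0,0,2,0,0,0,1,0,0,0,0,0,0,1,1,0,0,0,0,2,0,0,1,0,0,0,1,0,0,0,0,1,0,0,0,0]
Final counters=[1,1,0,0,0,2,0,0,0,1,0,0,0,0,0,0,1,1,0,0,0,0,2,0,0,1,0,0,0,1,0,0,0,0,1,0,0,0,0] -> counters[17]=1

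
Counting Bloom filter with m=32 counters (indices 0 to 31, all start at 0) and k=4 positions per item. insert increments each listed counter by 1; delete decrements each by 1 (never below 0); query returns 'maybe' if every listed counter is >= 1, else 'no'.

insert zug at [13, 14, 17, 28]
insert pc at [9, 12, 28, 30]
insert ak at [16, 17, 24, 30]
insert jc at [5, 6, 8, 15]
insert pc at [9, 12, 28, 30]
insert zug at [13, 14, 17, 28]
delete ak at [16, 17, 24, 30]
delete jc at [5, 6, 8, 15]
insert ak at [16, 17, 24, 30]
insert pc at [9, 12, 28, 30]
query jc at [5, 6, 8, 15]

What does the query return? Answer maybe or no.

Step 1: insert zug at [13, 14, 17, 28] -> counters=[0,0,0,0,0,0,0,0,0,0,0,0,0,1,1,0,0,1,0,0,0,0,0,0,0,0,0,0,1,0,0,0]
Step 2: insert pc at [9, 12, 28, 30] -> counters=[0,0,0,0,0,0,0,0,0,1,0,0,1,1,1,0,0,1,0,0,0,0,0,0,0,0,0,0,2,0,1,0]
Step 3: insert ak at [16, 17, 24, 30] -> counters=[0,0,0,0,0,0,0,0,0,1,0,0,1,1,1,0,1,2,0,0,0,0,0,0,1,0,0,0,2,0,2,0]
Step 4: insert jc at [5, 6, 8, 15] -> counters=[0,0,0,0,0,1,1,0,1,1,0,0,1,1,1,1,1,2,0,0,0,0,0,0,1,0,0,0,2,0,2,0]
Step 5: insert pc at [9, 12, 28, 30] -> counters=[0,0,0,0,0,1,1,0,1,2,0,0,2,1,1,1,1,2,0,0,0,0,0,0,1,0,0,0,3,0,3,0]
Step 6: insert zug at [13, 14, 17, 28] -> counters=[0,0,0,0,0,1,1,0,1,2,0,0,2,2,2,1,1,3,0,0,0,0,0,0,1,0,0,0,4,0,3,0]
Step 7: delete ak at [16, 17, 24, 30] -> counters=[0,0,0,0,0,1,1,0,1,2,0,0,2,2,2,1,0,2,0,0,0,0,0,0,0,0,0,0,4,0,2,0]
Step 8: delete jc at [5, 6, 8, 15] -> counters=[0,0,0,0,0,0,0,0,0,2,0,0,2,2,2,0,0,2,0,0,0,0,0,0,0,0,0,0,4,0,2,0]
Step 9: insert ak at [16, 17, 24, 30] -> counters=[0,0,0,0,0,0,0,0,0,2,0,0,2,2,2,0,1,3,0,0,0,0,0,0,1,0,0,0,4,0,3,0]
Step 10: insert pc at [9, 12, 28, 30] -> counters=[0,0,0,0,0,0,0,0,0,3,0,0,3,2,2,0,1,3,0,0,0,0,0,0,1,0,0,0,5,0,4,0]
Query jc: check counters[5]=0 counters[6]=0 counters[8]=0 counters[15]=0 -> no

Answer: no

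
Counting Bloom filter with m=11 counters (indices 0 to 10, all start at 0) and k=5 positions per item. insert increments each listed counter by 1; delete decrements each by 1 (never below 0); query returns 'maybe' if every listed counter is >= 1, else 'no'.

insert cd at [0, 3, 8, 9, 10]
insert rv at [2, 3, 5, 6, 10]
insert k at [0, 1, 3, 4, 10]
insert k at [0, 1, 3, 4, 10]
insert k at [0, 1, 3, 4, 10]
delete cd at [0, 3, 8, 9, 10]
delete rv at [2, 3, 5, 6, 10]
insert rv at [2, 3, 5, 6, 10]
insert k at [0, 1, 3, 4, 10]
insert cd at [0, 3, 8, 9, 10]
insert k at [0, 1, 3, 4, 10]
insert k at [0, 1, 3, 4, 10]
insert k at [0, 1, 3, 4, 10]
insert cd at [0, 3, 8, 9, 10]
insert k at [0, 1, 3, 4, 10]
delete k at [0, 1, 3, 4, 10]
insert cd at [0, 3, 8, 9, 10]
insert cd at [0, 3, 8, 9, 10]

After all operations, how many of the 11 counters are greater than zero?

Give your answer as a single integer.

Step 1: insert cd at [0, 3, 8, 9, 10] -> counters=[1,0,0,1,0,0,0,0,1,1,1]
Step 2: insert rv at [2, 3, 5, 6, 10] -> counters=[1,0,1,2,0,1,1,0,1,1,2]
Step 3: insert k at [0, 1, 3, 4, 10] -> counters=[2,1,1,3,1,1,1,0,1,1,3]
Step 4: insert k at [0, 1, 3, 4, 10] -> counters=[3,2,1,4,2,1,1,0,1,1,4]
Step 5: insert k at [0, 1, 3, 4, 10] -> counters=[4,3,1,5,3,1,1,0,1,1,5]
Step 6: delete cd at [0, 3, 8, 9, 10] -> counters=[3,3,1,4,3,1,1,0,0,0,4]
Step 7: delete rv at [2, 3, 5, 6, 10] -> counters=[3,3,0,3,3,0,0,0,0,0,3]
Step 8: insert rv at [2, 3, 5, 6, 10] -> counters=[3,3,1,4,3,1,1,0,0,0,4]
Step 9: insert k at [0, 1, 3, 4, 10] -> counters=[4,4,1,5,4,1,1,0,0,0,5]
Step 10: insert cd at [0, 3, 8, 9, 10] -> counters=[5,4,1,6,4,1,1,0,1,1,6]
Step 11: insert k at [0, 1, 3, 4, 10] -> counters=[6,5,1,7,5,1,1,0,1,1,7]
Step 12: insert k at [0, 1, 3, 4, 10] -> counters=[7,6,1,8,6,1,1,0,1,1,8]
Step 13: insert k at [0, 1, 3, 4, 10] -> counters=[8,7,1,9,7,1,1,0,1,1,9]
Step 14: insert cd at [0, 3, 8, 9, 10] -> counters=[9,7,1,10,7,1,1,0,2,2,10]
Step 15: insert k at [0, 1, 3, 4, 10] -> counters=[10,8,1,11,8,1,1,0,2,2,11]
Step 16: delete k at [0, 1, 3, 4, 10] -> counters=[9,7,1,10,7,1,1,0,2,2,10]
Step 17: insert cd at [0, 3, 8, 9, 10] -> counters=[10,7,1,11,7,1,1,0,3,3,11]
Step 18: insert cd at [0, 3, 8, 9, 10] -> counters=[11,7,1,12,7,1,1,0,4,4,12]
Final counters=[11,7,1,12,7,1,1,0,4,4,12] -> 10 nonzero

Answer: 10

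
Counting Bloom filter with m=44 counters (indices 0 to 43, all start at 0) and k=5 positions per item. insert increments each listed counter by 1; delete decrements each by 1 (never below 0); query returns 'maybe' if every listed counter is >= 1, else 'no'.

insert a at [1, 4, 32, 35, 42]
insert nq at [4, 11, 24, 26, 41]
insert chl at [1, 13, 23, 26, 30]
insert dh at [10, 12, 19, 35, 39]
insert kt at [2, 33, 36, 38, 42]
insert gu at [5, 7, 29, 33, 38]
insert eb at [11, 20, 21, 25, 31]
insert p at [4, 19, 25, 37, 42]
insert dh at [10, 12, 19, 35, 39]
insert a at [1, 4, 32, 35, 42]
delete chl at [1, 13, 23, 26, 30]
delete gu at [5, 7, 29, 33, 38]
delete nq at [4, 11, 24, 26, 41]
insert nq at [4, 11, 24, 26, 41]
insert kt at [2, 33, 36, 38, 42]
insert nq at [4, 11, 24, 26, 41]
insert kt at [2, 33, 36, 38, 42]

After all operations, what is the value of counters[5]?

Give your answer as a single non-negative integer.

Answer: 0

Derivation:
Step 1: insert a at [1, 4, 32, 35, 42] -> counters=[0,1,0,0,1,0,0,0,0,0,0,0,0,0,0,0,0,0,0,0,0,0,0,0,0,0,0,0,0,0,0,0,1,0,0,1,0,0,0,0,0,0,1,0]
Step 2: insert nq at [4, 11, 24, 26, 41] -> counters=[0,1,0,0,2,0,0,0,0,0,0,1,0,0,0,0,0,0,0,0,0,0,0,0,1,0,1,0,0,0,0,0,1,0,0,1,0,0,0,0,0,1,1,0]
Step 3: insert chl at [1, 13, 23, 26, 30] -> counters=[0,2,0,0,2,0,0,0,0,0,0,1,0,1,0,0,0,0,0,0,0,0,0,1,1,0,2,0,0,0,1,0,1,0,0,1,0,0,0,0,0,1,1,0]
Step 4: insert dh at [10, 12, 19, 35, 39] -> counters=[0,2,0,0,2,0,0,0,0,0,1,1,1,1,0,0,0,0,0,1,0,0,0,1,1,0,2,0,0,0,1,0,1,0,0,2,0,0,0,1,0,1,1,0]
Step 5: insert kt at [2, 33, 36, 38, 42] -> counters=[0,2,1,0,2,0,0,0,0,0,1,1,1,1,0,0,0,0,0,1,0,0,0,1,1,0,2,0,0,0,1,0,1,1,0,2,1,0,1,1,0,1,2,0]
Step 6: insert gu at [5, 7, 29, 33, 38] -> counters=[0,2,1,0,2,1,0,1,0,0,1,1,1,1,0,0,0,0,0,1,0,0,0,1,1,0,2,0,0,1,1,0,1,2,0,2,1,0,2,1,0,1,2,0]
Step 7: insert eb at [11, 20, 21, 25, 31] -> counters=[0,2,1,0,2,1,0,1,0,0,1,2,1,1,0,0,0,0,0,1,1,1,0,1,1,1,2,0,0,1,1,1,1,2,0,2,1,0,2,1,0,1,2,0]
Step 8: insert p at [4, 19, 25, 37, 42] -> counters=[0,2,1,0,3,1,0,1,0,0,1,2,1,1,0,0,0,0,0,2,1,1,0,1,1,2,2,0,0,1,1,1,1,2,0,2,1,1,2,1,0,1,3,0]
Step 9: insert dh at [10, 12, 19, 35, 39] -> counters=[0,2,1,0,3,1,0,1,0,0,2,2,2,1,0,0,0,0,0,3,1,1,0,1,1,2,2,0,0,1,1,1,1,2,0,3,1,1,2,2,0,1,3,0]
Step 10: insert a at [1, 4, 32, 35, 42] -> counters=[0,3,1,0,4,1,0,1,0,0,2,2,2,1,0,0,0,0,0,3,1,1,0,1,1,2,2,0,0,1,1,1,2,2,0,4,1,1,2,2,0,1,4,0]
Step 11: delete chl at [1, 13, 23, 26, 30] -> counters=[0,2,1,0,4,1,0,1,0,0,2,2,2,0,0,0,0,0,0,3,1,1,0,0,1,2,1,0,0,1,0,1,2,2,0,4,1,1,2,2,0,1,4,0]
Step 12: delete gu at [5, 7, 29, 33, 38] -> counters=[0,2,1,0,4,0,0,0,0,0,2,2,2,0,0,0,0,0,0,3,1,1,0,0,1,2,1,0,0,0,0,1,2,1,0,4,1,1,1,2,0,1,4,0]
Step 13: delete nq at [4, 11, 24, 26, 41] -> counters=[0,2,1,0,3,0,0,0,0,0,2,1,2,0,0,0,0,0,0,3,1,1,0,0,0,2,0,0,0,0,0,1,2,1,0,4,1,1,1,2,0,0,4,0]
Step 14: insert nq at [4, 11, 24, 26, 41] -> counters=[0,2,1,0,4,0,0,0,0,0,2,2,2,0,0,0,0,0,0,3,1,1,0,0,1,2,1,0,0,0,0,1,2,1,0,4,1,1,1,2,0,1,4,0]
Step 15: insert kt at [2, 33, 36, 38, 42] -> counters=[0,2,2,0,4,0,0,0,0,0,2,2,2,0,0,0,0,0,0,3,1,1,0,0,1,2,1,0,0,0,0,1,2,2,0,4,2,1,2,2,0,1,5,0]
Step 16: insert nq at [4, 11, 24, 26, 41] -> counters=[0,2,2,0,5,0,0,0,0,0,2,3,2,0,0,0,0,0,0,3,1,1,0,0,2,2,2,0,0,0,0,1,2,2,0,4,2,1,2,2,0,2,5,0]
Step 17: insert kt at [2, 33, 36, 38, 42] -> counters=[0,2,3,0,5,0,0,0,0,0,2,3,2,0,0,0,0,0,0,3,1,1,0,0,2,2,2,0,0,0,0,1,2,3,0,4,3,1,3,2,0,2,6,0]
Final counters=[0,2,3,0,5,0,0,0,0,0,2,3,2,0,0,0,0,0,0,3,1,1,0,0,2,2,2,0,0,0,0,1,2,3,0,4,3,1,3,2,0,2,6,0] -> counters[5]=0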